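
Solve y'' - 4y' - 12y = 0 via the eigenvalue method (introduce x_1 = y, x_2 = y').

y(t) = C_1e^(-2t) + C_2e^(6t)

Let x_1 = y, x_2 = y'. Then x_1' = x_2 and x_2' = 12x_1 + 4x_2.
A = [[0,1],[12,4]]; det(A-λI) = λ^2 - 4λ - 12.
Eigenvalues λ = -2, 6 with eigenvectors (1,-2), (1,6).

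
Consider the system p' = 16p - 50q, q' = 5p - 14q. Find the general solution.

Coefficient matrix A = [[16, -50], [5, -14]].
Characteristic polynomial det(A - λI) = λ^2 - 2λ + 26 = 0.
Eigenvalues λ = 1 ± 5i (complex conjugate pair).
For λ=1+5i: an eigenvector is (1,0) - i(3,1) = (1 - 3i, 0 - i).
A real fundamental pair from Re and Im of e^((1+5i)t)v: X_1 = e^(t)(cos(5t)·(1,0) + sin(5t)·(3,1)), X_2 = e^(t)(sin(5t)·(1,0) - cos(5t)·(3,1)).
General solution: C_1X_1 + C_2X_2.

p(t) = 3C_1e^(t)sin(5t) + C_1e^(t)cos(5t) + C_2e^(t)sin(5t) - 3C_2e^(t)cos(5t), q(t) = C_1e^(t)sin(5t) - C_2e^(t)cos(5t)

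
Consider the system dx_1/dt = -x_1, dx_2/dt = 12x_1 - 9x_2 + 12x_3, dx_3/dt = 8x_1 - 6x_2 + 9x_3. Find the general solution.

x_1(t) = c_1e^(-t), x_2(t) = 3c_1e^(-t) + 2c_2e^(-3t) + c_3e^(3t), x_3(t) = c_1e^(-t) + c_2e^(-3t) + c_3e^(3t)

Coefficient matrix A = [[-1, 0, 0], [12, -9, 12], [8, -6, 9]].
det(A - λI) = 0 gives eigenvalues λ = -1, -3, 3.
For λ=-1: eigenvector (1,3,1).
For λ=-3: eigenvector (0,2,1).
For λ=3: eigenvector (0,1,1).
General solution: c_1e^(-t)(1,3,1) + c_2e^(-3t)(0,2,1) + c_3e^(3t)(0,1,1).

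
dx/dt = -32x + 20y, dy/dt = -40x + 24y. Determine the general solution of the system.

x(t) = -2C_1e^(-4t)sin(4t) + C_1e^(-4t)cos(4t) + C_2e^(-4t)sin(4t) + 2C_2e^(-4t)cos(4t), y(t) = -3C_1e^(-4t)sin(4t) + C_1e^(-4t)cos(4t) + C_2e^(-4t)sin(4t) + 3C_2e^(-4t)cos(4t)

Coefficient matrix A = [[-32, 20], [-40, 24]].
Characteristic polynomial det(A - λI) = λ^2 + 8λ + 32 = 0.
Eigenvalues λ = -4 ± 4i (complex conjugate pair).
For λ=-4+4i: an eigenvector is (1,1) - i(-2,-3) = (1 + 2i, 1 + 3i).
A real fundamental pair from Re and Im of e^((-4+4i)t)v: X_1 = e^(-4t)(cos(4t)·(1,1) + sin(4t)·(-2,-3)), X_2 = e^(-4t)(sin(4t)·(1,1) - cos(4t)·(-2,-3)).
General solution: C_1X_1 + C_2X_2.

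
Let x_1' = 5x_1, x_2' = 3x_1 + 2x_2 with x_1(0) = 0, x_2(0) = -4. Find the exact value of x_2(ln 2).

A = [[5,0],[3,2]]; eigenvalues λ = 2, 5.
Eigenvectors: (0,-1) for λ=2, (1,1) for λ=5.
From the initial condition, c_1 = 4, c_2 = 0.
x_2(ln 2) = (4)(2^2)(-1) + (0)(2^5)(1) = -16.

-16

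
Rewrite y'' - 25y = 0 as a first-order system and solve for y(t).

Let x_1 = y, x_2 = y'. Then x_1' = x_2 and x_2' = 25x_1.
A = [[0,1],[25,0]]; det(A-λI) = λ^2 - 25.
Eigenvalues λ = 5, -5 with eigenvectors (1,5), (1,-5).

y(t) = C_1e^(5t) + C_2e^(-5t)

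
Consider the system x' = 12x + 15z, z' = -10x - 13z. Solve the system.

Coefficient matrix A = [[12, 15], [-10, -13]].
Characteristic polynomial det(A - λI) = λ^2 + λ - 6 = 0.
Eigenvalues λ = 2, -3.
For λ=2: (A-λI) row 1 is [10, 15], so an eigenvector is (3, -2).
For λ=-3: (A-λI) row 1 is [15, 15], so an eigenvector is (1, -1).
General solution: C_1e^(2t)(3,-2) + C_2e^(-3t)(1,-1).

x(t) = 3C_1e^(2t) + C_2e^(-3t), z(t) = -2C_1e^(2t) - C_2e^(-3t)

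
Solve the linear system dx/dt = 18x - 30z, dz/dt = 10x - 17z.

Coefficient matrix A = [[18, -30], [10, -17]].
Characteristic polynomial det(A - λI) = λ^2 - λ - 6 = 0.
Eigenvalues λ = -2, 3.
For λ=-2: (A-λI) row 1 is [20, -30], so an eigenvector is (-3, -2).
For λ=3: (A-λI) row 1 is [15, -30], so an eigenvector is (-2, -1).
General solution: K_1e^(-2t)(-3,-2) + K_2e^(3t)(-2,-1).

x(t) = -3K_1e^(-2t) - 2K_2e^(3t), z(t) = -2K_1e^(-2t) - K_2e^(3t)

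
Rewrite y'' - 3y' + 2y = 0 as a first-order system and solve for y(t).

Let x_1 = y, x_2 = y'. Then x_1' = x_2 and x_2' = -2x_1 + 3x_2.
A = [[0,1],[-2,3]]; det(A-λI) = λ^2 - 3λ + 2.
Eigenvalues λ = 1, 2 with eigenvectors (1,1), (1,2).

y(t) = K_1e^(t) + K_2e^(2t)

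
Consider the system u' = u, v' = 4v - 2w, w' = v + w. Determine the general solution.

u(t) = K_1e^(t), v(t) = -K_2e^(2t) + 2K_3e^(3t), w(t) = -K_2e^(2t) + K_3e^(3t)

Coefficient matrix A = [[1, 0, 0], [0, 4, -2], [0, 1, 1]].
det(A - λI) = 0 gives eigenvalues λ = 1, 2, 3.
For λ=1: eigenvector (1,0,0).
For λ=2: eigenvector (0,-1,-1).
For λ=3: eigenvector (0,2,1).
General solution: K_1e^(t)(1,0,0) + K_2e^(2t)(0,-1,-1) + K_3e^(3t)(0,2,1).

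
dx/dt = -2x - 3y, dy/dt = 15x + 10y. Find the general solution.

Coefficient matrix A = [[-2, -3], [15, 10]].
Characteristic polynomial det(A - λI) = λ^2 - 8λ + 25 = 0.
Eigenvalues λ = 4 ± 3i (complex conjugate pair).
For λ=4+3i: an eigenvector is (1,-2) - i(0,1) = (1, -2 - i).
A real fundamental pair from Re and Im of e^((4+3i)t)v: X_1 = e^(4t)(cos(3t)·(1,-2) + sin(3t)·(0,1)), X_2 = e^(4t)(sin(3t)·(1,-2) - cos(3t)·(0,1)).
General solution: K_1X_1 + K_2X_2.

x(t) = K_1e^(4t)cos(3t) + K_2e^(4t)sin(3t), y(t) = K_1e^(4t)sin(3t) - 2K_1e^(4t)cos(3t) - 2K_2e^(4t)sin(3t) - K_2e^(4t)cos(3t)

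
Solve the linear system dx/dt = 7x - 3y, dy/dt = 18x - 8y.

x(t) = -c_1e^(t) + c_2e^(-2t), y(t) = -2c_1e^(t) + 3c_2e^(-2t)

Coefficient matrix A = [[7, -3], [18, -8]].
Characteristic polynomial det(A - λI) = λ^2 + λ - 2 = 0.
Eigenvalues λ = 1, -2.
For λ=1: (A-λI) row 1 is [6, -3], so an eigenvector is (-1, -2).
For λ=-2: (A-λI) row 1 is [9, -3], so an eigenvector is (1, 3).
General solution: c_1e^(t)(-1,-2) + c_2e^(-2t)(1,3).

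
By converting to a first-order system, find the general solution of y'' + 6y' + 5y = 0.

y(t) = K_1e^(-t) + K_2e^(-5t)

Let x_1 = y, x_2 = y'. Then x_1' = x_2 and x_2' = -5x_1 - 6x_2.
A = [[0,1],[-5,-6]]; det(A-λI) = λ^2 + 6λ + 5.
Eigenvalues λ = -1, -5 with eigenvectors (1,-1), (1,-5).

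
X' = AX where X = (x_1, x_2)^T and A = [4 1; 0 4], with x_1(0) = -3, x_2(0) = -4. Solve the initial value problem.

Coefficient matrix A = [[4, 1], [0, 4]].
Characteristic polynomial det(A - λI) = λ^2 - 8λ + 16 = 0.
Single eigenvalue λ = 4 with algebraic multiplicity 2.
Eigenvector v = (-1,0); generalized eigenvector w with (A-λI)w=v is (3,-1).
General solution: e^(4t)[c_1·v + c_2·(t·v + w)].
Applying x_1(0)=-3, x_2(0)=-4 gives c_1=15, c_2=4.

x_1(t) = -4te^(4t) - 3e^(4t), x_2(t) = -4e^(4t)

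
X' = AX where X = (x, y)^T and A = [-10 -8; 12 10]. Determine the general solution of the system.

x(t) = K_1e^(-2t) - 2K_2e^(2t), y(t) = -K_1e^(-2t) + 3K_2e^(2t)

Coefficient matrix A = [[-10, -8], [12, 10]].
Characteristic polynomial det(A - λI) = λ^2 - 4 = 0.
Eigenvalues λ = -2, 2.
For λ=-2: (A-λI) row 1 is [-8, -8], so an eigenvector is (1, -1).
For λ=2: (A-λI) row 1 is [-12, -8], so an eigenvector is (-2, 3).
General solution: K_1e^(-2t)(1,-1) + K_2e^(2t)(-2,3).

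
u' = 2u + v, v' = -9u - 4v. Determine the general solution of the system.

Coefficient matrix A = [[2, 1], [-9, -4]].
Characteristic polynomial det(A - λI) = λ^2 + 2λ + 1 = 0.
Single eigenvalue λ = -1 with algebraic multiplicity 2.
Eigenvector v = (1,-3); generalized eigenvector w with (A-λI)w=v is (0,1).
General solution: e^(-t)[C_1·v + C_2·(t·v + w)].

u(t) = C_1e^(-t) + C_2te^(-t), v(t) = -3C_1e^(-t) - 3C_2te^(-t) + C_2e^(-t)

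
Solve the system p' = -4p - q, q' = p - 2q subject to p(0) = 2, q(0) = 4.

p(t) = -6te^(-3t) + 2e^(-3t), q(t) = 6te^(-3t) + 4e^(-3t)

Coefficient matrix A = [[-4, -1], [1, -2]].
Characteristic polynomial det(A - λI) = λ^2 + 6λ + 9 = 0.
Single eigenvalue λ = -3 with algebraic multiplicity 2.
Eigenvector v = (1,-1); generalized eigenvector w with (A-λI)w=v is (-2,1).
General solution: e^(-3t)[c_1·v + c_2·(t·v + w)].
Applying p(0)=2, q(0)=4 gives c_1=-10, c_2=-6.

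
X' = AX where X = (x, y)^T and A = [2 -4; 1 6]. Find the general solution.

Coefficient matrix A = [[2, -4], [1, 6]].
Characteristic polynomial det(A - λI) = λ^2 - 8λ + 16 = 0.
Single eigenvalue λ = 4 with algebraic multiplicity 2.
Eigenvector v = (-2,1); generalized eigenvector w with (A-λI)w=v is (1,0).
General solution: e^(4t)[c_1·v + c_2·(t·v + w)].

x(t) = -2c_1e^(4t) - 2c_2te^(4t) + c_2e^(4t), y(t) = c_1e^(4t) + c_2te^(4t)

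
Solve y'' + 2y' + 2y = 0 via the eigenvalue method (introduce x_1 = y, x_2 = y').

Let x_1 = y, x_2 = y'. Then x_1' = x_2 and x_2' = -2x_1 - 2x_2.
A = [[0,1],[-2,-2]]; det(A-λI) = λ^2 + 2λ + 2.
Eigenvalues λ = -1 ± i.

y(t) = c_1e^(-t)cos(t) + c_2e^(-t)sin(t)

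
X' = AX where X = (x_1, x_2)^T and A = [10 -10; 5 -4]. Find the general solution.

x_1(t) = -c_1e^(3t)sin(t) - 3c_1e^(3t)cos(t) - 3c_2e^(3t)sin(t) + c_2e^(3t)cos(t), x_2(t) = -c_1e^(3t)sin(t) - 2c_1e^(3t)cos(t) - 2c_2e^(3t)sin(t) + c_2e^(3t)cos(t)

Coefficient matrix A = [[10, -10], [5, -4]].
Characteristic polynomial det(A - λI) = λ^2 - 6λ + 10 = 0.
Eigenvalues λ = 3 ± i (complex conjugate pair).
For λ=3+i: an eigenvector is (-3,-2) - i(-1,-1) = (-3 + i, -2 + i).
A real fundamental pair from Re and Im of e^((3+i)t)v: X_1 = e^(3t)(cos(t)·(-3,-2) + sin(t)·(-1,-1)), X_2 = e^(3t)(sin(t)·(-3,-2) - cos(t)·(-1,-1)).
General solution: c_1X_1 + c_2X_2.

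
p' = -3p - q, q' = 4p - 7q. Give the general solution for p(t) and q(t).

Coefficient matrix A = [[-3, -1], [4, -7]].
Characteristic polynomial det(A - λI) = λ^2 + 10λ + 25 = 0.
Single eigenvalue λ = -5 with algebraic multiplicity 2.
Eigenvector v = (-1,-2); generalized eigenvector w with (A-λI)w=v is (-2,-3).
General solution: e^(-5t)[K_1·v + K_2·(t·v + w)].

p(t) = -K_1e^(-5t) - K_2te^(-5t) - 2K_2e^(-5t), q(t) = -2K_1e^(-5t) - 2K_2te^(-5t) - 3K_2e^(-5t)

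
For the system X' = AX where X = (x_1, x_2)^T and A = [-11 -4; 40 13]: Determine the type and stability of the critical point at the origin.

unstable spiral

A = [[-11,-4],[40,13]]; det(A-λI) = λ^2 - 2λ + 17.
λ = 1 ± 4i: positive real part.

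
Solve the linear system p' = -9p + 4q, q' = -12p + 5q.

p(t) = -2c_1e^(-3t) + c_2e^(-t), q(t) = -3c_1e^(-3t) + 2c_2e^(-t)

Coefficient matrix A = [[-9, 4], [-12, 5]].
Characteristic polynomial det(A - λI) = λ^2 + 4λ + 3 = 0.
Eigenvalues λ = -3, -1.
For λ=-3: (A-λI) row 1 is [-6, 4], so an eigenvector is (-2, -3).
For λ=-1: (A-λI) row 1 is [-8, 4], so an eigenvector is (1, 2).
General solution: c_1e^(-3t)(-2,-3) + c_2e^(-t)(1,2).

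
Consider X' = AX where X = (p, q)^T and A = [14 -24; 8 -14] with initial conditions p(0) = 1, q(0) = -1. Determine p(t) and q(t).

p(t) = 10e^(2t) - 9e^(-2t), q(t) = 5e^(2t) - 6e^(-2t)

Coefficient matrix A = [[14, -24], [8, -14]].
Characteristic polynomial det(A - λI) = λ^2 - 4 = 0.
Eigenvalues λ = 2, -2.
For λ=2: (A-λI) row 1 is [12, -24], so an eigenvector is (2, 1).
For λ=-2: (A-λI) row 1 is [16, -24], so an eigenvector is (3, 2).
General solution: c_1e^(2t)(2,1) + c_2e^(-2t)(3,2).
Applying p(0)=1, q(0)=-1 gives c_1=5, c_2=-3.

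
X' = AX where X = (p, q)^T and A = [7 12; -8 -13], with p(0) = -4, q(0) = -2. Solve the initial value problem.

Coefficient matrix A = [[7, 12], [-8, -13]].
Characteristic polynomial det(A - λI) = λ^2 + 6λ + 5 = 0.
Eigenvalues λ = -1, -5.
For λ=-1: (A-λI) row 1 is [8, 12], so an eigenvector is (3, -2).
For λ=-5: (A-λI) row 1 is [12, 12], so an eigenvector is (1, -1).
General solution: C_1e^(-t)(3,-2) + C_2e^(-5t)(1,-1).
Applying p(0)=-4, q(0)=-2 gives C_1=-6, C_2=14.

p(t) = -18e^(-t) + 14e^(-5t), q(t) = 12e^(-t) - 14e^(-5t)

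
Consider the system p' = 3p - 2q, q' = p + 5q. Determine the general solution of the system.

Coefficient matrix A = [[3, -2], [1, 5]].
Characteristic polynomial det(A - λI) = λ^2 - 8λ + 17 = 0.
Eigenvalues λ = 4 ± i (complex conjugate pair).
For λ=4+i: an eigenvector is (-1,1) - i(-1,0) = (-1 + i, 1).
A real fundamental pair from Re and Im of e^((4+i)t)v: X_1 = e^(4t)(cos(t)·(-1,1) + sin(t)·(-1,0)), X_2 = e^(4t)(sin(t)·(-1,1) - cos(t)·(-1,0)).
General solution: C_1X_1 + C_2X_2.

p(t) = -C_1e^(4t)sin(t) - C_1e^(4t)cos(t) - C_2e^(4t)sin(t) + C_2e^(4t)cos(t), q(t) = C_1e^(4t)cos(t) + C_2e^(4t)sin(t)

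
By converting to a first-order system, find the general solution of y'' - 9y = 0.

Let x_1 = y, x_2 = y'. Then x_1' = x_2 and x_2' = 9x_1.
A = [[0,1],[9,0]]; det(A-λI) = λ^2 - 9.
Eigenvalues λ = 3, -3 with eigenvectors (1,3), (1,-3).

y(t) = K_1e^(3t) + K_2e^(-3t)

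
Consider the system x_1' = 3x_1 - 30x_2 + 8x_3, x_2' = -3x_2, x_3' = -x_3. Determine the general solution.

x_1(t) = C_1e^(3t) - 2C_2e^(-t) + 5C_3e^(-3t), x_2(t) = C_3e^(-3t), x_3(t) = C_2e^(-t)

Coefficient matrix A = [[3, -30, 8], [0, -3, 0], [0, 0, -1]].
det(A - λI) = 0 gives eigenvalues λ = 3, -1, -3.
For λ=3: eigenvector (1,0,0).
For λ=-1: eigenvector (-2,0,1).
For λ=-3: eigenvector (5,1,0).
General solution: C_1e^(3t)(1,0,0) + C_2e^(-t)(-2,0,1) + C_3e^(-3t)(5,1,0).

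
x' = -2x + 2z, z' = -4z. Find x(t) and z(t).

x(t) = -C_1e^(-2t) + C_2e^(-4t), z(t) = -C_2e^(-4t)

Coefficient matrix A = [[-2, 2], [0, -4]].
Characteristic polynomial det(A - λI) = λ^2 + 6λ + 8 = 0.
Eigenvalues λ = -2, -4.
For λ=-2: (A-λI) row 1 is [0, 2], so an eigenvector is (-1, 0).
For λ=-4: (A-λI) row 1 is [2, 2], so an eigenvector is (1, -1).
General solution: C_1e^(-2t)(-1,0) + C_2e^(-4t)(1,-1).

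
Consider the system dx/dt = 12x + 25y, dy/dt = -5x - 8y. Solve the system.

x(t) = K_1e^(2t)sin(5t) - 2K_1e^(2t)cos(5t) - 2K_2e^(2t)sin(5t) - K_2e^(2t)cos(5t), y(t) = K_1e^(2t)cos(5t) + K_2e^(2t)sin(5t)

Coefficient matrix A = [[12, 25], [-5, -8]].
Characteristic polynomial det(A - λI) = λ^2 - 4λ + 29 = 0.
Eigenvalues λ = 2 ± 5i (complex conjugate pair).
For λ=2+5i: an eigenvector is (-2,1) - i(1,0) = (-2 - i, 1).
A real fundamental pair from Re and Im of e^((2+5i)t)v: X_1 = e^(2t)(cos(5t)·(-2,1) + sin(5t)·(1,0)), X_2 = e^(2t)(sin(5t)·(-2,1) - cos(5t)·(1,0)).
General solution: K_1X_1 + K_2X_2.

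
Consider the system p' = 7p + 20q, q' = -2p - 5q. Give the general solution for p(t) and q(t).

Coefficient matrix A = [[7, 20], [-2, -5]].
Characteristic polynomial det(A - λI) = λ^2 - 2λ + 5 = 0.
Eigenvalues λ = 1 ± 2i (complex conjugate pair).
For λ=1+2i: an eigenvector is (1,0) - i(3,-1) = (1 - 3i, 0 + i).
A real fundamental pair from Re and Im of e^((1+2i)t)v: X_1 = e^(t)(cos(2t)·(1,0) + sin(2t)·(3,-1)), X_2 = e^(t)(sin(2t)·(1,0) - cos(2t)·(3,-1)).
General solution: c_1X_1 + c_2X_2.

p(t) = 3c_1e^(t)sin(2t) + c_1e^(t)cos(2t) + c_2e^(t)sin(2t) - 3c_2e^(t)cos(2t), q(t) = -c_1e^(t)sin(2t) + c_2e^(t)cos(2t)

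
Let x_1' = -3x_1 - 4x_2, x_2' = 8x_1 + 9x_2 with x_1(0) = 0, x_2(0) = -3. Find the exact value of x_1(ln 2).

90

A = [[-3,-4],[8,9]]; eigenvalues λ = 5, 1.
Eigenvectors: (-1,2) for λ=5, (-1,1) for λ=1.
From the initial condition, c_1 = -3, c_2 = 3.
x_1(ln 2) = (-3)(2^5)(-1) + (3)(2^1)(-1) = 90.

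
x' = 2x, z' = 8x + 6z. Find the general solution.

x(t) = -c_1e^(2t), z(t) = 2c_1e^(2t) - c_2e^(6t)

Coefficient matrix A = [[2, 0], [8, 6]].
Characteristic polynomial det(A - λI) = λ^2 - 8λ + 12 = 0.
Eigenvalues λ = 2, 6.
For λ=2: (A-λI) row 2 is [8, 4], so an eigenvector is (-1, 2).
For λ=6: (A-λI) row 1 is [-4, 0], so an eigenvector is (0, -1).
General solution: c_1e^(2t)(-1,2) + c_2e^(6t)(0,-1).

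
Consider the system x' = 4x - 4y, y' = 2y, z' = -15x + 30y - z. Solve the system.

x(t) = c_1e^(4t) + 2c_3e^(2t), y(t) = c_3e^(2t), z(t) = -3c_1e^(4t) + c_2e^(-t)

Coefficient matrix A = [[4, -4, 0], [0, 2, 0], [-15, 30, -1]].
det(A - λI) = 0 gives eigenvalues λ = 4, -1, 2.
For λ=4: eigenvector (1,0,-3).
For λ=-1: eigenvector (0,0,1).
For λ=2: eigenvector (2,1,0).
General solution: c_1e^(4t)(1,0,-3) + c_2e^(-t)(0,0,1) + c_3e^(2t)(2,1,0).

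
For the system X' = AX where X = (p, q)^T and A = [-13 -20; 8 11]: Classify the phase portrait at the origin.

stable spiral

A = [[-13,-20],[8,11]]; det(A-λI) = λ^2 + 2λ + 17.
λ = -1 ± 4i: negative real part.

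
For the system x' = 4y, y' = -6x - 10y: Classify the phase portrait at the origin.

A = [[0,4],[-6,-10]]; det(A-λI) = λ^2 + 10λ + 24.
λ = -6, -4: both negative.

stable node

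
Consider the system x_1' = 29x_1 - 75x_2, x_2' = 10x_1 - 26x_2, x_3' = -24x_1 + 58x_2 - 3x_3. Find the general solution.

Coefficient matrix A = [[29, -75, 0], [10, -26, 0], [-24, 58, -3]].
det(A - λI) = 0 gives eigenvalues λ = -3, 4, -1.
For λ=-3: eigenvector (0,0,1).
For λ=4: eigenvector (-3,-1,2).
For λ=-1: eigenvector (5,2,-2).
General solution: c_1e^(-3t)(0,0,1) + c_2e^(4t)(-3,-1,2) + c_3e^(-t)(5,2,-2).

x_1(t) = -3c_2e^(4t) + 5c_3e^(-t), x_2(t) = -c_2e^(4t) + 2c_3e^(-t), x_3(t) = c_1e^(-3t) + 2c_2e^(4t) - 2c_3e^(-t)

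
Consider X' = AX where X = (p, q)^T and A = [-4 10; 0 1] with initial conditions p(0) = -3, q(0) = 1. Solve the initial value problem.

p(t) = 2e^(t) - 5e^(-4t), q(t) = e^(t)

Coefficient matrix A = [[-4, 10], [0, 1]].
Characteristic polynomial det(A - λI) = λ^2 + 3λ - 4 = 0.
Eigenvalues λ = 1, -4.
For λ=1: (A-λI) row 1 is [-5, 10], so an eigenvector is (-2, -1).
For λ=-4: (A-λI) row 1 is [0, 10], so an eigenvector is (1, 0).
General solution: c_1e^(t)(-2,-1) + c_2e^(-4t)(1,0).
Applying p(0)=-3, q(0)=1 gives c_1=-1, c_2=-5.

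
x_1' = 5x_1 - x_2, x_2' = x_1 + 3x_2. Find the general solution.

Coefficient matrix A = [[5, -1], [1, 3]].
Characteristic polynomial det(A - λI) = λ^2 - 8λ + 16 = 0.
Single eigenvalue λ = 4 with algebraic multiplicity 2.
Eigenvector v = (-1,-1); generalized eigenvector w with (A-λI)w=v is (-2,-1).
General solution: e^(4t)[C_1·v + C_2·(t·v + w)].

x_1(t) = -C_1e^(4t) - C_2te^(4t) - 2C_2e^(4t), x_2(t) = -C_1e^(4t) - C_2te^(4t) - C_2e^(4t)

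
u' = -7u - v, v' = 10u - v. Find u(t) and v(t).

Coefficient matrix A = [[-7, -1], [10, -1]].
Characteristic polynomial det(A - λI) = λ^2 + 8λ + 17 = 0.
Eigenvalues λ = -4 ± i (complex conjugate pair).
For λ=-4+i: an eigenvector is (0,1) - i(-1,3) = (0 + i, 1 - 3i).
A real fundamental pair from Re and Im of e^((-4+i)t)v: X_1 = e^(-4t)(cos(t)·(0,1) + sin(t)·(-1,3)), X_2 = e^(-4t)(sin(t)·(0,1) - cos(t)·(-1,3)).
General solution: K_1X_1 + K_2X_2.

u(t) = -K_1e^(-4t)sin(t) + K_2e^(-4t)cos(t), v(t) = 3K_1e^(-4t)sin(t) + K_1e^(-4t)cos(t) + K_2e^(-4t)sin(t) - 3K_2e^(-4t)cos(t)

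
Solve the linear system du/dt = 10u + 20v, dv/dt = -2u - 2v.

Coefficient matrix A = [[10, 20], [-2, -2]].
Characteristic polynomial det(A - λI) = λ^2 - 8λ + 20 = 0.
Eigenvalues λ = 4 ± 2i (complex conjugate pair).
For λ=4+2i: an eigenvector is (1,0) - i(3,-1) = (1 - 3i, 0 + i).
A real fundamental pair from Re and Im of e^((4+2i)t)v: X_1 = e^(4t)(cos(2t)·(1,0) + sin(2t)·(3,-1)), X_2 = e^(4t)(sin(2t)·(1,0) - cos(2t)·(3,-1)).
General solution: C_1X_1 + C_2X_2.

u(t) = 3C_1e^(4t)sin(2t) + C_1e^(4t)cos(2t) + C_2e^(4t)sin(2t) - 3C_2e^(4t)cos(2t), v(t) = -C_1e^(4t)sin(2t) + C_2e^(4t)cos(2t)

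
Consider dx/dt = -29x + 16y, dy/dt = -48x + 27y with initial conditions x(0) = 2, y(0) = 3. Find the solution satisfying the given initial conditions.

Coefficient matrix A = [[-29, 16], [-48, 27]].
Characteristic polynomial det(A - λI) = λ^2 + 2λ - 15 = 0.
Eigenvalues λ = 3, -5.
For λ=3: (A-λI) row 1 is [-32, 16], so an eigenvector is (1, 2).
For λ=-5: (A-λI) row 1 is [-24, 16], so an eigenvector is (2, 3).
General solution: c_1e^(3t)(1,2) + c_2e^(-5t)(2,3).
Applying x(0)=2, y(0)=3 gives c_1=0, c_2=1.

x(t) = 2e^(-5t), y(t) = 3e^(-5t)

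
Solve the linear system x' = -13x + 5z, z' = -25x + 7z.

Coefficient matrix A = [[-13, 5], [-25, 7]].
Characteristic polynomial det(A - λI) = λ^2 + 6λ + 34 = 0.
Eigenvalues λ = -3 ± 5i (complex conjugate pair).
For λ=-3+5i: an eigenvector is (0,-1) - i(-1,-2) = (0 + i, -1 + 2i).
A real fundamental pair from Re and Im of e^((-3+5i)t)v: X_1 = e^(-3t)(cos(5t)·(0,-1) + sin(5t)·(-1,-2)), X_2 = e^(-3t)(sin(5t)·(0,-1) - cos(5t)·(-1,-2)).
General solution: c_1X_1 + c_2X_2.

x(t) = -c_1e^(-3t)sin(5t) + c_2e^(-3t)cos(5t), z(t) = -2c_1e^(-3t)sin(5t) - c_1e^(-3t)cos(5t) - c_2e^(-3t)sin(5t) + 2c_2e^(-3t)cos(5t)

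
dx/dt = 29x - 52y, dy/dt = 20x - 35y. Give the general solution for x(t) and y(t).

Coefficient matrix A = [[29, -52], [20, -35]].
Characteristic polynomial det(A - λI) = λ^2 + 6λ + 25 = 0.
Eigenvalues λ = -3 ± 4i (complex conjugate pair).
For λ=-3+4i: an eigenvector is (3,2) - i(-2,-1) = (3 + 2i, 2 + i).
A real fundamental pair from Re and Im of e^((-3+4i)t)v: X_1 = e^(-3t)(cos(4t)·(3,2) + sin(4t)·(-2,-1)), X_2 = e^(-3t)(sin(4t)·(3,2) - cos(4t)·(-2,-1)).
General solution: c_1X_1 + c_2X_2.

x(t) = -2c_1e^(-3t)sin(4t) + 3c_1e^(-3t)cos(4t) + 3c_2e^(-3t)sin(4t) + 2c_2e^(-3t)cos(4t), y(t) = -c_1e^(-3t)sin(4t) + 2c_1e^(-3t)cos(4t) + 2c_2e^(-3t)sin(4t) + c_2e^(-3t)cos(4t)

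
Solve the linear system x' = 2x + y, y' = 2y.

x(t) = -K_1e^(2t) - K_2te^(2t) + 2K_2e^(2t), y(t) = -K_2e^(2t)

Coefficient matrix A = [[2, 1], [0, 2]].
Characteristic polynomial det(A - λI) = λ^2 - 4λ + 4 = 0.
Single eigenvalue λ = 2 with algebraic multiplicity 2.
Eigenvector v = (-1,0); generalized eigenvector w with (A-λI)w=v is (2,-1).
General solution: e^(2t)[K_1·v + K_2·(t·v + w)].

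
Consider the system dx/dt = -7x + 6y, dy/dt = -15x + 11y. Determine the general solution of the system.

Coefficient matrix A = [[-7, 6], [-15, 11]].
Characteristic polynomial det(A - λI) = λ^2 - 4λ + 13 = 0.
Eigenvalues λ = 2 ± 3i (complex conjugate pair).
For λ=2+3i: an eigenvector is (-1,-1) - i(1,2) = (-1 - i, -1 - 2i).
A real fundamental pair from Re and Im of e^((2+3i)t)v: X_1 = e^(2t)(cos(3t)·(-1,-1) + sin(3t)·(1,2)), X_2 = e^(2t)(sin(3t)·(-1,-1) - cos(3t)·(1,2)).
General solution: C_1X_1 + C_2X_2.

x(t) = C_1e^(2t)sin(3t) - C_1e^(2t)cos(3t) - C_2e^(2t)sin(3t) - C_2e^(2t)cos(3t), y(t) = 2C_1e^(2t)sin(3t) - C_1e^(2t)cos(3t) - C_2e^(2t)sin(3t) - 2C_2e^(2t)cos(3t)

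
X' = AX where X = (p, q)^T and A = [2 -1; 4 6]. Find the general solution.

p(t) = c_1e^(4t) + c_2te^(4t) - c_2e^(4t), q(t) = -2c_1e^(4t) - 2c_2te^(4t) + c_2e^(4t)

Coefficient matrix A = [[2, -1], [4, 6]].
Characteristic polynomial det(A - λI) = λ^2 - 8λ + 16 = 0.
Single eigenvalue λ = 4 with algebraic multiplicity 2.
Eigenvector v = (1,-2); generalized eigenvector w with (A-λI)w=v is (-1,1).
General solution: e^(4t)[c_1·v + c_2·(t·v + w)].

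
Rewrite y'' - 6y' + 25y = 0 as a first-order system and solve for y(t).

y(t) = c_1e^(3t)cos(4t) + c_2e^(3t)sin(4t)

Let x_1 = y, x_2 = y'. Then x_1' = x_2 and x_2' = -25x_1 + 6x_2.
A = [[0,1],[-25,6]]; det(A-λI) = λ^2 - 6λ + 25.
Eigenvalues λ = 3 ± 4i.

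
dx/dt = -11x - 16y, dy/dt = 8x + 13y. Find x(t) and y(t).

x(t) = -2K_1e^(-3t) + K_2e^(5t), y(t) = K_1e^(-3t) - K_2e^(5t)

Coefficient matrix A = [[-11, -16], [8, 13]].
Characteristic polynomial det(A - λI) = λ^2 - 2λ - 15 = 0.
Eigenvalues λ = -3, 5.
For λ=-3: (A-λI) row 1 is [-8, -16], so an eigenvector is (-2, 1).
For λ=5: (A-λI) row 1 is [-16, -16], so an eigenvector is (1, -1).
General solution: K_1e^(-3t)(-2,1) + K_2e^(5t)(1,-1).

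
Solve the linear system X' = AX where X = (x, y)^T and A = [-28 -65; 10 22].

Coefficient matrix A = [[-28, -65], [10, 22]].
Characteristic polynomial det(A - λI) = λ^2 + 6λ + 34 = 0.
Eigenvalues λ = -3 ± 5i (complex conjugate pair).
For λ=-3+5i: an eigenvector is (-2,1) - i(-3,1) = (-2 + 3i, 1 - i).
A real fundamental pair from Re and Im of e^((-3+5i)t)v: X_1 = e^(-3t)(cos(5t)·(-2,1) + sin(5t)·(-3,1)), X_2 = e^(-3t)(sin(5t)·(-2,1) - cos(5t)·(-3,1)).
General solution: C_1X_1 + C_2X_2.

x(t) = -3C_1e^(-3t)sin(5t) - 2C_1e^(-3t)cos(5t) - 2C_2e^(-3t)sin(5t) + 3C_2e^(-3t)cos(5t), y(t) = C_1e^(-3t)sin(5t) + C_1e^(-3t)cos(5t) + C_2e^(-3t)sin(5t) - C_2e^(-3t)cos(5t)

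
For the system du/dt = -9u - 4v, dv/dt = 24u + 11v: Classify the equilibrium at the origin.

A = [[-9,-4],[24,11]]; det(A-λI) = λ^2 - 2λ - 3.
λ = -1, 3: opposite signs.

saddle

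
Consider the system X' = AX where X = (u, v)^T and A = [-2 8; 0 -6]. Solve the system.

Coefficient matrix A = [[-2, 8], [0, -6]].
Characteristic polynomial det(A - λI) = λ^2 + 8λ + 12 = 0.
Eigenvalues λ = -6, -2.
For λ=-6: (A-λI) row 1 is [4, 8], so an eigenvector is (2, -1).
For λ=-2: (A-λI) row 1 is [0, 8], so an eigenvector is (-1, 0).
General solution: C_1e^(-6t)(2,-1) + C_2e^(-2t)(-1,0).

u(t) = 2C_1e^(-6t) - C_2e^(-2t), v(t) = -C_1e^(-6t)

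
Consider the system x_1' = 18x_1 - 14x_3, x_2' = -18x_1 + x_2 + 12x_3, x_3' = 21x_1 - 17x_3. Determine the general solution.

x_1(t) = K_1e^(4t) + 2K_3e^(-3t), x_2(t) = -2K_1e^(4t) + K_2e^(t), x_3(t) = K_1e^(4t) + 3K_3e^(-3t)

Coefficient matrix A = [[18, 0, -14], [-18, 1, 12], [21, 0, -17]].
det(A - λI) = 0 gives eigenvalues λ = 4, 1, -3.
For λ=4: eigenvector (1,-2,1).
For λ=1: eigenvector (0,1,0).
For λ=-3: eigenvector (2,0,3).
General solution: K_1e^(4t)(1,-2,1) + K_2e^(t)(0,1,0) + K_3e^(-3t)(2,0,3).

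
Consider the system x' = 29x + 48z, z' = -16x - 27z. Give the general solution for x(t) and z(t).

x(t) = -2C_1e^(5t) + 3C_2e^(-3t), z(t) = C_1e^(5t) - 2C_2e^(-3t)

Coefficient matrix A = [[29, 48], [-16, -27]].
Characteristic polynomial det(A - λI) = λ^2 - 2λ - 15 = 0.
Eigenvalues λ = 5, -3.
For λ=5: (A-λI) row 1 is [24, 48], so an eigenvector is (-2, 1).
For λ=-3: (A-λI) row 1 is [32, 48], so an eigenvector is (3, -2).
General solution: C_1e^(5t)(-2,1) + C_2e^(-3t)(3,-2).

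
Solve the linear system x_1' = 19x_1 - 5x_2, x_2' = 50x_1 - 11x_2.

Coefficient matrix A = [[19, -5], [50, -11]].
Characteristic polynomial det(A - λI) = λ^2 - 8λ + 41 = 0.
Eigenvalues λ = 4 ± 5i (complex conjugate pair).
For λ=4+5i: an eigenvector is (0,-1) - i(1,3) = (0 - i, -1 - 3i).
A real fundamental pair from Re and Im of e^((4+5i)t)v: X_1 = e^(4t)(cos(5t)·(0,-1) + sin(5t)·(1,3)), X_2 = e^(4t)(sin(5t)·(0,-1) - cos(5t)·(1,3)).
General solution: K_1X_1 + K_2X_2.

x_1(t) = K_1e^(4t)sin(5t) - K_2e^(4t)cos(5t), x_2(t) = 3K_1e^(4t)sin(5t) - K_1e^(4t)cos(5t) - K_2e^(4t)sin(5t) - 3K_2e^(4t)cos(5t)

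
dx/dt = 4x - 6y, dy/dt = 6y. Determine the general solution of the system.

Coefficient matrix A = [[4, -6], [0, 6]].
Characteristic polynomial det(A - λI) = λ^2 - 10λ + 24 = 0.
Eigenvalues λ = 4, 6.
For λ=4: (A-λI) row 1 is [0, -6], so an eigenvector is (1, 0).
For λ=6: (A-λI) row 1 is [-2, -6], so an eigenvector is (3, -1).
General solution: K_1e^(4t)(1,0) + K_2e^(6t)(3,-1).

x(t) = K_1e^(4t) + 3K_2e^(6t), y(t) = -K_2e^(6t)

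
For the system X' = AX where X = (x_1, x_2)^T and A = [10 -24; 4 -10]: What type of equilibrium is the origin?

saddle

A = [[10,-24],[4,-10]]; det(A-λI) = λ^2 - 4.
λ = 2, -2: opposite signs.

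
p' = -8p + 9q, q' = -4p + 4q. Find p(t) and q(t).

p(t) = 3c_1e^(-2t) + 3c_2te^(-2t) + c_2e^(-2t), q(t) = 2c_1e^(-2t) + 2c_2te^(-2t) + c_2e^(-2t)

Coefficient matrix A = [[-8, 9], [-4, 4]].
Characteristic polynomial det(A - λI) = λ^2 + 4λ + 4 = 0.
Single eigenvalue λ = -2 with algebraic multiplicity 2.
Eigenvector v = (3,2); generalized eigenvector w with (A-λI)w=v is (1,1).
General solution: e^(-2t)[c_1·v + c_2·(t·v + w)].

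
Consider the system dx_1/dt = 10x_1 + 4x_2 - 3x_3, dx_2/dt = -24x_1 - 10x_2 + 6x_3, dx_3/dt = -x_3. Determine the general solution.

Coefficient matrix A = [[10, 4, -3], [-24, -10, 6], [0, 0, -1]].
det(A - λI) = 0 gives eigenvalues λ = 2, -2, -1.
For λ=2: eigenvector (1,-2,0).
For λ=-2: eigenvector (-1,3,0).
For λ=-1: eigenvector (1,-2,1).
General solution: c_1e^(2t)(1,-2,0) + c_2e^(-2t)(-1,3,0) + c_3e^(-t)(1,-2,1).

x_1(t) = c_1e^(2t) - c_2e^(-2t) + c_3e^(-t), x_2(t) = -2c_1e^(2t) + 3c_2e^(-2t) - 2c_3e^(-t), x_3(t) = c_3e^(-t)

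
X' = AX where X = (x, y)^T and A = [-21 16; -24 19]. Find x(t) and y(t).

x(t) = C_1e^(-5t) - 2C_2e^(3t), y(t) = C_1e^(-5t) - 3C_2e^(3t)

Coefficient matrix A = [[-21, 16], [-24, 19]].
Characteristic polynomial det(A - λI) = λ^2 + 2λ - 15 = 0.
Eigenvalues λ = -5, 3.
For λ=-5: (A-λI) row 1 is [-16, 16], so an eigenvector is (1, 1).
For λ=3: (A-λI) row 1 is [-24, 16], so an eigenvector is (-2, -3).
General solution: C_1e^(-5t)(1,1) + C_2e^(3t)(-2,-3).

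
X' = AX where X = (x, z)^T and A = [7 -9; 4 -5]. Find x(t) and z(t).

Coefficient matrix A = [[7, -9], [4, -5]].
Characteristic polynomial det(A - λI) = λ^2 - 2λ + 1 = 0.
Single eigenvalue λ = 1 with algebraic multiplicity 2.
Eigenvector v = (-3,-2); generalized eigenvector w with (A-λI)w=v is (-2,-1).
General solution: e^(t)[K_1·v + K_2·(t·v + w)].

x(t) = -3K_1e^(t) - 3K_2te^(t) - 2K_2e^(t), z(t) = -2K_1e^(t) - 2K_2te^(t) - K_2e^(t)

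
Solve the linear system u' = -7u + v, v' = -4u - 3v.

u(t) = C_1e^(-5t) + C_2te^(-5t) - C_2e^(-5t), v(t) = 2C_1e^(-5t) + 2C_2te^(-5t) - C_2e^(-5t)

Coefficient matrix A = [[-7, 1], [-4, -3]].
Characteristic polynomial det(A - λI) = λ^2 + 10λ + 25 = 0.
Single eigenvalue λ = -5 with algebraic multiplicity 2.
Eigenvector v = (1,2); generalized eigenvector w with (A-λI)w=v is (-1,-1).
General solution: e^(-5t)[C_1·v + C_2·(t·v + w)].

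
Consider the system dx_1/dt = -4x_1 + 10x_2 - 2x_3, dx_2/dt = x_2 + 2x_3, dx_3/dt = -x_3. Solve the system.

x_1(t) = 2C_1e^(t) + C_2e^(-4t) - 4C_3e^(-t), x_2(t) = C_1e^(t) - C_3e^(-t), x_3(t) = C_3e^(-t)

Coefficient matrix A = [[-4, 10, -2], [0, 1, 2], [0, 0, -1]].
det(A - λI) = 0 gives eigenvalues λ = 1, -4, -1.
For λ=1: eigenvector (2,1,0).
For λ=-4: eigenvector (1,0,0).
For λ=-1: eigenvector (-4,-1,1).
General solution: C_1e^(t)(2,1,0) + C_2e^(-4t)(1,0,0) + C_3e^(-t)(-4,-1,1).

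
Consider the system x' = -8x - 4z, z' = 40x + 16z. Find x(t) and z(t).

Coefficient matrix A = [[-8, -4], [40, 16]].
Characteristic polynomial det(A - λI) = λ^2 - 8λ + 32 = 0.
Eigenvalues λ = 4 ± 4i (complex conjugate pair).
For λ=4+4i: an eigenvector is (0,1) - i(-1,3) = (0 + i, 1 - 3i).
A real fundamental pair from Re and Im of e^((4+4i)t)v: X_1 = e^(4t)(cos(4t)·(0,1) + sin(4t)·(-1,3)), X_2 = e^(4t)(sin(4t)·(0,1) - cos(4t)·(-1,3)).
General solution: c_1X_1 + c_2X_2.

x(t) = -c_1e^(4t)sin(4t) + c_2e^(4t)cos(4t), z(t) = 3c_1e^(4t)sin(4t) + c_1e^(4t)cos(4t) + c_2e^(4t)sin(4t) - 3c_2e^(4t)cos(4t)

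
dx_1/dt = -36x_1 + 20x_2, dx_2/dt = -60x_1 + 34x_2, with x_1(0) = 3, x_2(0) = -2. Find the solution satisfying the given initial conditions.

Coefficient matrix A = [[-36, 20], [-60, 34]].
Characteristic polynomial det(A - λI) = λ^2 + 2λ - 24 = 0.
Eigenvalues λ = -6, 4.
For λ=-6: (A-λI) row 1 is [-30, 20], so an eigenvector is (2, 3).
For λ=4: (A-λI) row 1 is [-40, 20], so an eigenvector is (1, 2).
General solution: K_1e^(-6t)(2,3) + K_2e^(4t)(1,2).
Applying x_1(0)=3, x_2(0)=-2 gives K_1=8, K_2=-13.

x_1(t) = -13e^(4t) + 16e^(-6t), x_2(t) = -26e^(4t) + 24e^(-6t)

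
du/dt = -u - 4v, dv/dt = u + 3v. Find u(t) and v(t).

u(t) = 2c_1e^(t) + 2c_2te^(t) + 3c_2e^(t), v(t) = -c_1e^(t) - c_2te^(t) - 2c_2e^(t)

Coefficient matrix A = [[-1, -4], [1, 3]].
Characteristic polynomial det(A - λI) = λ^2 - 2λ + 1 = 0.
Single eigenvalue λ = 1 with algebraic multiplicity 2.
Eigenvector v = (2,-1); generalized eigenvector w with (A-λI)w=v is (3,-2).
General solution: e^(t)[c_1·v + c_2·(t·v + w)].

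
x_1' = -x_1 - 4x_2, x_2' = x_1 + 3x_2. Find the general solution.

Coefficient matrix A = [[-1, -4], [1, 3]].
Characteristic polynomial det(A - λI) = λ^2 - 2λ + 1 = 0.
Single eigenvalue λ = 1 with algebraic multiplicity 2.
Eigenvector v = (2,-1); generalized eigenvector w with (A-λI)w=v is (1,-1).
General solution: e^(t)[c_1·v + c_2·(t·v + w)].

x_1(t) = 2c_1e^(t) + 2c_2te^(t) + c_2e^(t), x_2(t) = -c_1e^(t) - c_2te^(t) - c_2e^(t)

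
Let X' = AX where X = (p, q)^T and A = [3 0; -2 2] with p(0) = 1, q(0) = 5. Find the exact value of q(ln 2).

A = [[3,0],[-2,2]]; eigenvalues λ = 2, 3.
Eigenvectors: (0,-1) for λ=2, (-1,2) for λ=3.
From the initial condition, c_1 = -7, c_2 = -1.
q(ln 2) = (-7)(2^2)(-1) + (-1)(2^3)(2) = 12.

12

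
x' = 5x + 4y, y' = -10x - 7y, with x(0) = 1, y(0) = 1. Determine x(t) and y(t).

Coefficient matrix A = [[5, 4], [-10, -7]].
Characteristic polynomial det(A - λI) = λ^2 + 2λ + 5 = 0.
Eigenvalues λ = -1 ± 2i (complex conjugate pair).
For λ=-1+2i: an eigenvector is (-1,2) - i(1,-1) = (-1 - i, 2 + i).
A real fundamental pair from Re and Im of e^((-1+2i)t)v: X_1 = e^(-t)(cos(2t)·(-1,2) + sin(2t)·(1,-1)), X_2 = e^(-t)(sin(2t)·(-1,2) - cos(2t)·(1,-1)).
General solution: K_1X_1 + K_2X_2.
Applying x(0)=1, y(0)=1 gives K_1=2, K_2=-3.

x(t) = 5e^(-t)sin(2t) + e^(-t)cos(2t), y(t) = -8e^(-t)sin(2t) + e^(-t)cos(2t)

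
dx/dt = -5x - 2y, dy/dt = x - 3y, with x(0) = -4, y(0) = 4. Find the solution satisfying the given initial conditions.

x(t) = -4e^(-4t)sin(t) - 4e^(-4t)cos(t), y(t) = 4e^(-4t)cos(t)

Coefficient matrix A = [[-5, -2], [1, -3]].
Characteristic polynomial det(A - λI) = λ^2 + 8λ + 17 = 0.
Eigenvalues λ = -4 ± i (complex conjugate pair).
For λ=-4+i: an eigenvector is (1,0) - i(-1,1) = (1 + i, 0 - i).
A real fundamental pair from Re and Im of e^((-4+i)t)v: X_1 = e^(-4t)(cos(t)·(1,0) + sin(t)·(-1,1)), X_2 = e^(-4t)(sin(t)·(1,0) - cos(t)·(-1,1)).
General solution: c_1X_1 + c_2X_2.
Applying x(0)=-4, y(0)=4 gives c_1=0, c_2=-4.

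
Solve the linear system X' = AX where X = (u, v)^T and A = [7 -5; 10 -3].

u(t) = c_1e^(2t)sin(5t) - c_2e^(2t)cos(5t), v(t) = c_1e^(2t)sin(5t) - c_1e^(2t)cos(5t) - c_2e^(2t)sin(5t) - c_2e^(2t)cos(5t)

Coefficient matrix A = [[7, -5], [10, -3]].
Characteristic polynomial det(A - λI) = λ^2 - 4λ + 29 = 0.
Eigenvalues λ = 2 ± 5i (complex conjugate pair).
For λ=2+5i: an eigenvector is (0,-1) - i(1,1) = (0 - i, -1 - i).
A real fundamental pair from Re and Im of e^((2+5i)t)v: X_1 = e^(2t)(cos(5t)·(0,-1) + sin(5t)·(1,1)), X_2 = e^(2t)(sin(5t)·(0,-1) - cos(5t)·(1,1)).
General solution: c_1X_1 + c_2X_2.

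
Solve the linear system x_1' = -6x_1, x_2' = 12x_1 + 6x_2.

x_1(t) = -K_1e^(-6t), x_2(t) = K_1e^(-6t) + K_2e^(6t)

Coefficient matrix A = [[-6, 0], [12, 6]].
Characteristic polynomial det(A - λI) = λ^2 - 36 = 0.
Eigenvalues λ = -6, 6.
For λ=-6: (A-λI) row 2 is [12, 12], so an eigenvector is (-1, 1).
For λ=6: (A-λI) row 1 is [-12, 0], so an eigenvector is (0, 1).
General solution: K_1e^(-6t)(-1,1) + K_2e^(6t)(0,1).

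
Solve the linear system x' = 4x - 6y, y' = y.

x(t) = 2C_1e^(t) - C_2e^(4t), y(t) = C_1e^(t)

Coefficient matrix A = [[4, -6], [0, 1]].
Characteristic polynomial det(A - λI) = λ^2 - 5λ + 4 = 0.
Eigenvalues λ = 1, 4.
For λ=1: (A-λI) row 1 is [3, -6], so an eigenvector is (2, 1).
For λ=4: (A-λI) row 1 is [0, -6], so an eigenvector is (-1, 0).
General solution: C_1e^(t)(2,1) + C_2e^(4t)(-1,0).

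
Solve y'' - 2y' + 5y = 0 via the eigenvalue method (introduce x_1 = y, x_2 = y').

Let x_1 = y, x_2 = y'. Then x_1' = x_2 and x_2' = -5x_1 + 2x_2.
A = [[0,1],[-5,2]]; det(A-λI) = λ^2 - 2λ + 5.
Eigenvalues λ = 1 ± 2i.

y(t) = c_1e^(t)cos(2t) + c_2e^(t)sin(2t)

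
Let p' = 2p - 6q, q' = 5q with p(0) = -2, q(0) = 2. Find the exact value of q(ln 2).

A = [[2,-6],[0,5]]; eigenvalues λ = 2, 5.
Eigenvectors: (-1,0) for λ=2, (2,-1) for λ=5.
From the initial condition, c_1 = -2, c_2 = -2.
q(ln 2) = (-2)(2^2)(0) + (-2)(2^5)(-1) = 64.

64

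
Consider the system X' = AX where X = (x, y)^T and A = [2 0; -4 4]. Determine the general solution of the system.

x(t) = -c_2e^(2t), y(t) = -c_1e^(4t) - 2c_2e^(2t)

Coefficient matrix A = [[2, 0], [-4, 4]].
Characteristic polynomial det(A - λI) = λ^2 - 6λ + 8 = 0.
Eigenvalues λ = 4, 2.
For λ=4: (A-λI) row 1 is [-2, 0], so an eigenvector is (0, -1).
For λ=2: (A-λI) row 2 is [-4, 2], so an eigenvector is (-1, -2).
General solution: c_1e^(4t)(0,-1) + c_2e^(2t)(-1,-2).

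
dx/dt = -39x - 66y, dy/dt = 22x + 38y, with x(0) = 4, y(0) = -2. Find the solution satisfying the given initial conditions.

x(t) = 4e^(-6t), y(t) = -2e^(-6t)

Coefficient matrix A = [[-39, -66], [22, 38]].
Characteristic polynomial det(A - λI) = λ^2 + λ - 30 = 0.
Eigenvalues λ = 5, -6.
For λ=5: (A-λI) row 1 is [-44, -66], so an eigenvector is (-3, 2).
For λ=-6: (A-λI) row 1 is [-33, -66], so an eigenvector is (2, -1).
General solution: C_1e^(5t)(-3,2) + C_2e^(-6t)(2,-1).
Applying x(0)=4, y(0)=-2 gives C_1=0, C_2=2.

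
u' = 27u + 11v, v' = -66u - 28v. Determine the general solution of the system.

Coefficient matrix A = [[27, 11], [-66, -28]].
Characteristic polynomial det(A - λI) = λ^2 + λ - 30 = 0.
Eigenvalues λ = -6, 5.
For λ=-6: (A-λI) row 1 is [33, 11], so an eigenvector is (1, -3).
For λ=5: (A-λI) row 1 is [22, 11], so an eigenvector is (-1, 2).
General solution: c_1e^(-6t)(1,-3) + c_2e^(5t)(-1,2).

u(t) = c_1e^(-6t) - c_2e^(5t), v(t) = -3c_1e^(-6t) + 2c_2e^(5t)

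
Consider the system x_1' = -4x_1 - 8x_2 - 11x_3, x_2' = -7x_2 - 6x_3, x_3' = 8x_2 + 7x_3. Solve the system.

x_1(t) = -4C_1e^(t) + C_2e^(-4t) - C_3e^(-t), x_2(t) = -3C_1e^(t) - C_3e^(-t), x_3(t) = 4C_1e^(t) + C_3e^(-t)

Coefficient matrix A = [[-4, -8, -11], [0, -7, -6], [0, 8, 7]].
det(A - λI) = 0 gives eigenvalues λ = 1, -4, -1.
For λ=1: eigenvector (-4,-3,4).
For λ=-4: eigenvector (1,0,0).
For λ=-1: eigenvector (-1,-1,1).
General solution: C_1e^(t)(-4,-3,4) + C_2e^(-4t)(1,0,0) + C_3e^(-t)(-1,-1,1).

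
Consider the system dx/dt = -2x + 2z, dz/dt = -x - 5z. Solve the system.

Coefficient matrix A = [[-2, 2], [-1, -5]].
Characteristic polynomial det(A - λI) = λ^2 + 7λ + 12 = 0.
Eigenvalues λ = -3, -4.
For λ=-3: (A-λI) row 1 is [1, 2], so an eigenvector is (-2, 1).
For λ=-4: (A-λI) row 1 is [2, 2], so an eigenvector is (-1, 1).
General solution: C_1e^(-3t)(-2,1) + C_2e^(-4t)(-1,1).

x(t) = -2C_1e^(-3t) - C_2e^(-4t), z(t) = C_1e^(-3t) + C_2e^(-4t)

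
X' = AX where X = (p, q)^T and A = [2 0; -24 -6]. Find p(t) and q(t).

p(t) = c_1e^(2t), q(t) = -3c_1e^(2t) - c_2e^(-6t)

Coefficient matrix A = [[2, 0], [-24, -6]].
Characteristic polynomial det(A - λI) = λ^2 + 4λ - 12 = 0.
Eigenvalues λ = 2, -6.
For λ=2: (A-λI) row 2 is [-24, -8], so an eigenvector is (1, -3).
For λ=-6: (A-λI) row 1 is [8, 0], so an eigenvector is (0, -1).
General solution: c_1e^(2t)(1,-3) + c_2e^(-6t)(0,-1).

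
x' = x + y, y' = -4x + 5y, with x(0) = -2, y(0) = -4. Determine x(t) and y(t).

Coefficient matrix A = [[1, 1], [-4, 5]].
Characteristic polynomial det(A - λI) = λ^2 - 6λ + 9 = 0.
Single eigenvalue λ = 3 with algebraic multiplicity 2.
Eigenvector v = (1,2); generalized eigenvector w with (A-λI)w=v is (-2,-3).
General solution: e^(3t)[K_1·v + K_2·(t·v + w)].
Applying x(0)=-2, y(0)=-4 gives K_1=-2, K_2=0.

x(t) = -2e^(3t), y(t) = -4e^(3t)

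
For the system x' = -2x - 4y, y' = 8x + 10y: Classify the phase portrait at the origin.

unstable node

A = [[-2,-4],[8,10]]; det(A-λI) = λ^2 - 8λ + 12.
λ = 2, 6: both positive.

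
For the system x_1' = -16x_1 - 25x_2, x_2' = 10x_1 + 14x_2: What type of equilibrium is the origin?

A = [[-16,-25],[10,14]]; det(A-λI) = λ^2 + 2λ + 26.
λ = -1 ± 5i: negative real part.

stable spiral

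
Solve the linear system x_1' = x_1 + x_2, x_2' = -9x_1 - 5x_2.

x_1(t) = -c_1e^(-2t) - c_2te^(-2t) - c_2e^(-2t), x_2(t) = 3c_1e^(-2t) + 3c_2te^(-2t) + 2c_2e^(-2t)

Coefficient matrix A = [[1, 1], [-9, -5]].
Characteristic polynomial det(A - λI) = λ^2 + 4λ + 4 = 0.
Single eigenvalue λ = -2 with algebraic multiplicity 2.
Eigenvector v = (-1,3); generalized eigenvector w with (A-λI)w=v is (-1,2).
General solution: e^(-2t)[c_1·v + c_2·(t·v + w)].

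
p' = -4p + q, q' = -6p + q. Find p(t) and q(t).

p(t) = C_1e^(-t) - C_2e^(-2t), q(t) = 3C_1e^(-t) - 2C_2e^(-2t)

Coefficient matrix A = [[-4, 1], [-6, 1]].
Characteristic polynomial det(A - λI) = λ^2 + 3λ + 2 = 0.
Eigenvalues λ = -1, -2.
For λ=-1: (A-λI) row 1 is [-3, 1], so an eigenvector is (1, 3).
For λ=-2: (A-λI) row 1 is [-2, 1], so an eigenvector is (-1, -2).
General solution: C_1e^(-t)(1,3) + C_2e^(-2t)(-1,-2).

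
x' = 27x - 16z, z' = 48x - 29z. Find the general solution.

x(t) = -c_1e^(-5t) + 2c_2e^(3t), z(t) = -2c_1e^(-5t) + 3c_2e^(3t)

Coefficient matrix A = [[27, -16], [48, -29]].
Characteristic polynomial det(A - λI) = λ^2 + 2λ - 15 = 0.
Eigenvalues λ = -5, 3.
For λ=-5: (A-λI) row 1 is [32, -16], so an eigenvector is (-1, -2).
For λ=3: (A-λI) row 1 is [24, -16], so an eigenvector is (2, 3).
General solution: c_1e^(-5t)(-1,-2) + c_2e^(3t)(2,3).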